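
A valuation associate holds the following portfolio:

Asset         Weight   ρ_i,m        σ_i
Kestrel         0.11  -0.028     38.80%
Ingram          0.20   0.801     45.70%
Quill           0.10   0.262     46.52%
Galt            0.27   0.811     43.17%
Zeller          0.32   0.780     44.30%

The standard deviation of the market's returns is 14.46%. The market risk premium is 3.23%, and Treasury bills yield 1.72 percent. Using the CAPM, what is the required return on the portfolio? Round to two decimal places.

8.18%

β_Kestrel = -0.028 × 38.80% / 14.46% = -0.0751
β_Ingram = 0.801 × 45.70% / 14.46% = 2.5315
β_Quill = 0.262 × 46.52% / 14.46% = 0.8429
β_Galt = 0.811 × 43.17% / 14.46% = 2.4212
β_Zeller = 0.780 × 44.30% / 14.46% = 2.3896
β_P = Σ w_i β_i = 0.11×-0.0751 + 0.20×2.5315 + 0.10×0.8429 + 0.27×2.4212 + 0.32×2.3896 = 2.0007
E(R_P) = R_f + β_P × MRP = 1.72% + 2.0007 × 3.23% = 8.18%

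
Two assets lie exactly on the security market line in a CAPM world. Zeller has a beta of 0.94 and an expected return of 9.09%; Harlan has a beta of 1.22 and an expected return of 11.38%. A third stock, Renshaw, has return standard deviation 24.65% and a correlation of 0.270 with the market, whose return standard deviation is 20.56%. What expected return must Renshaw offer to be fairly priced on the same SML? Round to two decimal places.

MRP = (11.38% − 9.09%) / (1.22 − 0.94) = 8.1786%
R_f = 9.09% − 0.94 × 8.1786% = 1.4021%
β_Renshaw = ρ·σ_i/σ_m = 0.270 × 24.65 / 20.56 = 0.3237
E(R_Renshaw) = R_f + β × MRP = 1.4021% + 0.3237 × 8.1786% = 4.05%

4.05%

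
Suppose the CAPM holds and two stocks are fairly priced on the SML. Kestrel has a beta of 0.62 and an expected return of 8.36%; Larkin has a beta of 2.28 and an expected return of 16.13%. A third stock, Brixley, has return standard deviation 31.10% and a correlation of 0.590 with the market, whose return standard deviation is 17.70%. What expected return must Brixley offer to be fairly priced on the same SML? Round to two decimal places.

MRP = (16.13% − 8.36%) / (2.28 − 0.62) = 4.6807%
R_f = 8.36% − 0.62 × 4.6807% = 5.4580%
β_Brixley = ρ·σ_i/σ_m = 0.590 × 31.10 / 17.70 = 1.0367
E(R_Brixley) = R_f + β × MRP = 5.4580% + 1.0367 × 4.6807% = 10.31%

10.31%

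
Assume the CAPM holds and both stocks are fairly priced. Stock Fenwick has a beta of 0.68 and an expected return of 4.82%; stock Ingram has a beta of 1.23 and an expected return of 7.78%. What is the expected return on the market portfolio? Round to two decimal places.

6.54%

Both satisfy E(R) = R_f + β·MRP, so the slope of the SML is
MRP = (7.78% − 4.82%) / (1.23 − 0.68) = 2.96% / 0.55 = 5.3818%
R_f = E(R_Fenwick) − β_Fenwick·MRP = 4.82% − 0.68 × 5.3818% = 1.1604%
E(R_m) = R_f + MRP = 1.1604% + 5.3818% = 6.54%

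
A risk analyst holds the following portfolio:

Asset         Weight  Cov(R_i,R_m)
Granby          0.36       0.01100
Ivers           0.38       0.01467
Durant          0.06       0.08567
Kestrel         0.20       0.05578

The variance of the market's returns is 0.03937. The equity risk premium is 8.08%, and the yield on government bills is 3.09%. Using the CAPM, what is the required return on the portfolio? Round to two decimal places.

β_Granby = 0.01100 / 0.03937 = 0.2794
β_Ivers = 0.01467 / 0.03937 = 0.3726
β_Durant = 0.08567 / 0.03937 = 2.1760
β_Kestrel = 0.05578 / 0.03937 = 1.4168
β_P = Σ w_i β_i = 0.36×0.2794 + 0.38×0.3726 + 0.06×2.1760 + 0.20×1.4168 = 0.6561
E(R_P) = R_f + β_P × MRP = 3.09% + 0.6561 × 8.08% = 8.39%

8.39%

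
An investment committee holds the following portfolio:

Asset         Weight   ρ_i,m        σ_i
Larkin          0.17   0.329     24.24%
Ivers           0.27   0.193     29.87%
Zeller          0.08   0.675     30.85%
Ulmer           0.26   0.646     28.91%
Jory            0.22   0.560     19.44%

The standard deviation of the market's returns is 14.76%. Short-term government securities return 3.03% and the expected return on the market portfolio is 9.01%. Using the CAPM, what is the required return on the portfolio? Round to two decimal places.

β_Larkin = 0.329 × 24.24% / 14.76% = 0.5403
β_Ivers = 0.193 × 29.87% / 14.76% = 0.3906
β_Zeller = 0.675 × 30.85% / 14.76% = 1.4108
β_Ulmer = 0.646 × 28.91% / 14.76% = 1.2653
β_Jory = 0.560 × 19.44% / 14.76% = 0.7376
β_P = Σ w_i β_i = 0.17×0.5403 + 0.27×0.3906 + 0.08×1.4108 + 0.26×1.2653 + 0.22×0.7376 = 0.8014
MRP = 9.01% − 3.03% = 5.98%
E(R_P) = R_f + β_P × MRP = 3.03% + 0.8014 × 5.98% = 7.82%

7.82%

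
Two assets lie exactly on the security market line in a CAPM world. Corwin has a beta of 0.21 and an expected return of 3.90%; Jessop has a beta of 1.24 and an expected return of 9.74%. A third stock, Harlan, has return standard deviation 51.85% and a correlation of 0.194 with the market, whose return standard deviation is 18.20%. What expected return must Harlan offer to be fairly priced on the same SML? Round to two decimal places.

5.84%

MRP = (9.74% − 3.90%) / (1.24 − 0.21) = 5.6699%
R_f = 3.90% − 0.21 × 5.6699% = 2.7093%
β_Harlan = ρ·σ_i/σ_m = 0.194 × 51.85 / 18.20 = 0.5527
E(R_Harlan) = R_f + β × MRP = 2.7093% + 0.5527 × 5.6699% = 5.84%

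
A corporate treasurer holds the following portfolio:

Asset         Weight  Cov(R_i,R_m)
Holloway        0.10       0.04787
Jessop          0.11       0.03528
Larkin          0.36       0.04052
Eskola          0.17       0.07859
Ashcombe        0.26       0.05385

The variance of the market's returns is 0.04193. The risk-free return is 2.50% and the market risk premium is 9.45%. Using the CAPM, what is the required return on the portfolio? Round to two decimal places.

13.91%

β_Holloway = 0.04787 / 0.04193 = 1.1417
β_Jessop = 0.03528 / 0.04193 = 0.8414
β_Larkin = 0.04052 / 0.04193 = 0.9664
β_Eskola = 0.07859 / 0.04193 = 1.8743
β_Ashcombe = 0.05385 / 0.04193 = 1.2843
β_P = Σ w_i β_i = 0.10×1.1417 + 0.11×0.8414 + 0.36×0.9664 + 0.17×1.8743 + 0.26×1.2843 = 1.2072
E(R_P) = R_f + β_P × MRP = 2.50% + 1.2072 × 9.45% = 13.91%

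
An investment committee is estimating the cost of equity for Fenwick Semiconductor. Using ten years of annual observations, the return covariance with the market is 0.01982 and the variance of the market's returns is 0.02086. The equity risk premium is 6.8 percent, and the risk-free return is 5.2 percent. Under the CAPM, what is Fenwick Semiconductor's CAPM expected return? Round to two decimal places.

β = Cov(R_i, R_m) / Var(R_m) = 0.01982 / 0.02086 = 0.9501
E(R) = R_f + β × MRP = 5.2% + 0.9501 × 6.8% = 11.66%

11.66%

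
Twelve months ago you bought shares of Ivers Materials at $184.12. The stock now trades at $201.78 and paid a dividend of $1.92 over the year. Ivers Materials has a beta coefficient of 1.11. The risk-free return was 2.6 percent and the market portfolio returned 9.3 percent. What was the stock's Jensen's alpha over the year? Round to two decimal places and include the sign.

Realised HPR = (P1 + D1 − P0) / P0 = (201.78 + 1.92 − 184.12) / 184.12 = 19.58 / 184.12 = 10.6344%
MRP = 9.3% − 2.6% = 6.70%
CAPM required = R_f + β·MRP = 2.6% + 1.11 × 6.7% = 10.0370%
α = realised − required = 10.6344% − 10.0370% = +0.60%

+0.60%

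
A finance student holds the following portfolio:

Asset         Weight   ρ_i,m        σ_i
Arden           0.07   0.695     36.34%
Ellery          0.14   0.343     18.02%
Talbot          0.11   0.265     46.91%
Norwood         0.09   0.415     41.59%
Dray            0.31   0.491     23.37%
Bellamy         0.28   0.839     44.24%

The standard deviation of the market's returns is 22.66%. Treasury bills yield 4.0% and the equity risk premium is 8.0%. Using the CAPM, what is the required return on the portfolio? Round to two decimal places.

10.89%

β_Arden = 0.695 × 36.34% / 22.66% = 1.1146
β_Ellery = 0.343 × 18.02% / 22.66% = 0.2728
β_Talbot = 0.265 × 46.91% / 22.66% = 0.5486
β_Norwood = 0.415 × 41.59% / 22.66% = 0.7617
β_Dray = 0.491 × 23.37% / 22.66% = 0.5064
β_Bellamy = 0.839 × 44.24% / 22.66% = 1.6380
β_P = Σ w_i β_i = 0.07×1.1146 + 0.14×0.2728 + 0.11×0.5486 + 0.09×0.7617 + 0.31×0.5064 + 0.28×1.6380 = 0.8607
E(R_P) = R_f + β_P × MRP = 4.0% + 0.8607 × 8.0% = 10.89%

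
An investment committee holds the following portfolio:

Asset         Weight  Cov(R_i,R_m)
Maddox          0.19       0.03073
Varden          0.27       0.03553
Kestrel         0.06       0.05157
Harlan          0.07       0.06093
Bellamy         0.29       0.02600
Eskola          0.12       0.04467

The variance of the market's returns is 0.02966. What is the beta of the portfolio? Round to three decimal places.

1.203

β_Maddox = 0.03073 / 0.02966 = 1.0361
β_Varden = 0.03553 / 0.02966 = 1.1979
β_Kestrel = 0.05157 / 0.02966 = 1.7387
β_Harlan = 0.06093 / 0.02966 = 2.0543
β_Bellamy = 0.02600 / 0.02966 = 0.8766
β_Eskola = 0.04467 / 0.02966 = 1.5061
β_P = Σ w_i β_i = 0.19×1.0361 + 0.27×1.1979 + 0.06×1.7387 + 0.07×2.0543 + 0.29×0.8766 + 0.12×1.5061 = 1.2034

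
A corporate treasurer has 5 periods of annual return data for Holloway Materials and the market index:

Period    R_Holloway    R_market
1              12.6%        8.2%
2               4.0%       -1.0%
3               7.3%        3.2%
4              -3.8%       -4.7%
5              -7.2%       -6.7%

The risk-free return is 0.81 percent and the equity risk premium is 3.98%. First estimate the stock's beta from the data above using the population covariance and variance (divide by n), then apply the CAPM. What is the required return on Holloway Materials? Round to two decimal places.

Mean R_i = (12.6 + 4.0 + 7.3 − 3.8 − 7.2) / 5 = 2.5800%
Mean R_m = (8.2 − 1.0 + 3.2 − 4.7 − 6.7) / 5 = -0.2000%
Σ(R_i − R̄_i)(R_m − R̄_m) = 191.3600  ⇒  Cov = 191.3600 / 5 = 38.2720
Σ(R_m − R̄_m)² = 145.2600  ⇒  Var(R_m) = 145.2600 / 5 = 29.0520
β = Cov / Var(R_m) = 38.2720 / 29.0520 = 1.3174
E(R) = R_f + β × MRP = 0.81% + 1.3174 × 3.98% = 6.05%

6.05%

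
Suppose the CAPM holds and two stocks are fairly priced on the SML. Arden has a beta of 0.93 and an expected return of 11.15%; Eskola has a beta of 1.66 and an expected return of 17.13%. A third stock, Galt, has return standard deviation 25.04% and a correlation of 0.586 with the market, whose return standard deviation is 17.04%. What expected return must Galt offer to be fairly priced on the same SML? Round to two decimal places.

10.59%

MRP = (17.13% − 11.15%) / (1.66 − 0.93) = 8.1918%
R_f = 11.15% − 0.93 × 8.1918% = 3.5316%
β_Galt = ρ·σ_i/σ_m = 0.586 × 25.04 / 17.04 = 0.8611
E(R_Galt) = R_f + β × MRP = 3.5316% + 0.8611 × 8.1918% = 10.59%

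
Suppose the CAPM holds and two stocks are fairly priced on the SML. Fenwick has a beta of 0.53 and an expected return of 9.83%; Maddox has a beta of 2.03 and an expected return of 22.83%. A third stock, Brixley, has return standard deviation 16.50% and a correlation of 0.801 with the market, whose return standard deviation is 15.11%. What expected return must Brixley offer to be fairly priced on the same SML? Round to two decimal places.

MRP = (22.83% − 9.83%) / (2.03 − 0.53) = 8.6667%
R_f = 9.83% − 0.53 × 8.6667% = 5.2366%
β_Brixley = ρ·σ_i/σ_m = 0.801 × 16.50 / 15.11 = 0.8747
E(R_Brixley) = R_f + β × MRP = 5.2366% + 0.8747 × 8.6667% = 12.82%

12.82%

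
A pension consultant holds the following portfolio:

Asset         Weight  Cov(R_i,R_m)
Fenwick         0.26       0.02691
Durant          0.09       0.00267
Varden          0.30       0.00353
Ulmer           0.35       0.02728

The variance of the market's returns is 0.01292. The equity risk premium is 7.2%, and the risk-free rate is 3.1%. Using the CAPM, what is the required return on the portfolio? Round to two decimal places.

β_Fenwick = 0.02691 / 0.01292 = 2.0828
β_Durant = 0.00267 / 0.01292 = 0.2067
β_Varden = 0.00353 / 0.01292 = 0.2732
β_Ulmer = 0.02728 / 0.01292 = 2.1115
β_P = Σ w_i β_i = 0.26×2.0828 + 0.09×0.2067 + 0.30×0.2732 + 0.35×2.1115 = 1.3811
E(R_P) = R_f + β_P × MRP = 3.1% + 1.3811 × 7.2% = 13.04%

13.04%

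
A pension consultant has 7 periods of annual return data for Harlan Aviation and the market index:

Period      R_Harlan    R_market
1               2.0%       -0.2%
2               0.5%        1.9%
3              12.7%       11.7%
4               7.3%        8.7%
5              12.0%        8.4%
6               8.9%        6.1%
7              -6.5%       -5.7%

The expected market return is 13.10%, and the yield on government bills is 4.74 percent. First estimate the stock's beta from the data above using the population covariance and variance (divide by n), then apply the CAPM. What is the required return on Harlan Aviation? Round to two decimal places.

Mean R_i = (2.0 + 0.5 + 12.7 + 7.3 + 12.0 + 8.9 − 6.5) / 7 = 5.2714%
Mean R_m = (-0.2 + 1.9 + 11.7 + 8.7 + 8.4 + 6.1 − 5.7) / 7 = 4.4143%
Σ(R_i − R̄_i)(R_m − R̄_m) = 241.9029  ⇒  Cov = 241.9029 / 7 = 34.5576
Σ(R_m − R̄_m)² = 220.0886  ⇒  Var(R_m) = 220.0886 / 7 = 31.4412
β = Cov / Var(R_m) = 34.5576 / 31.4412 = 1.0991
MRP = 13.10% − 4.74% = 8.36%
E(R) = R_f + β × MRP = 4.74% + 1.0991 × 8.36% = 13.93%

13.93%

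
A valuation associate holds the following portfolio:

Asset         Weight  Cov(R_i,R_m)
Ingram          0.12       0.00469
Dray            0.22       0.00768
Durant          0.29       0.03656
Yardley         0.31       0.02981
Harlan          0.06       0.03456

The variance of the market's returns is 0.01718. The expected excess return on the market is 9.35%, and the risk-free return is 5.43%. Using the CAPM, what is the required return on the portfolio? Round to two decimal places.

18.58%

β_Ingram = 0.00469 / 0.01718 = 0.2730
β_Dray = 0.00768 / 0.01718 = 0.4470
β_Durant = 0.03656 / 0.01718 = 2.1281
β_Yardley = 0.02981 / 0.01718 = 1.7352
β_Harlan = 0.03456 / 0.01718 = 2.0116
β_P = Σ w_i β_i = 0.12×0.2730 + 0.22×0.4470 + 0.29×2.1281 + 0.31×1.7352 + 0.06×2.0116 = 1.4069
E(R_P) = R_f + β_P × MRP = 5.43% + 1.4069 × 9.35% = 18.58%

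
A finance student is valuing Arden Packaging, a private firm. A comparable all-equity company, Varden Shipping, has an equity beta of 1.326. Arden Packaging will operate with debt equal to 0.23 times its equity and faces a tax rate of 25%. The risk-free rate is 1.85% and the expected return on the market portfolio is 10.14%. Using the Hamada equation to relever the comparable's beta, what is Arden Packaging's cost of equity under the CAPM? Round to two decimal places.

14.74%

β_L = β_U × [1 + (1 − t)(D/E)] = 1.326 × [1 + (1 − 0.25) × 0.23]
    = 1.326 × [1 + 0.75 × 0.23] = 1.326 × 1.1725 = 1.5547
MRP = 10.14% − 1.85% = 8.29%
E(R) = R_f + β_L × MRP = 1.85% + 1.5547 × 8.29% = 14.74%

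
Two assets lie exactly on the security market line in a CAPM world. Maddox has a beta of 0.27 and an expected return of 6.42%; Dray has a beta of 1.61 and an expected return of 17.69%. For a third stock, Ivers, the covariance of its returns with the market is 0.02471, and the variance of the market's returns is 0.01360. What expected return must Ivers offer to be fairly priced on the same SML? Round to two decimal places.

19.43%

MRP = (17.69% − 6.42%) / (1.61 − 0.27) = 8.4104%
R_f = 6.42% − 0.27 × 8.4104% = 4.1492%
β_Ivers = Cov / Var(R_m) = 0.02471 / 0.01360 = 1.8169
E(R_Ivers) = R_f + β × MRP = 4.1492% + 1.8169 × 8.4104% = 19.43%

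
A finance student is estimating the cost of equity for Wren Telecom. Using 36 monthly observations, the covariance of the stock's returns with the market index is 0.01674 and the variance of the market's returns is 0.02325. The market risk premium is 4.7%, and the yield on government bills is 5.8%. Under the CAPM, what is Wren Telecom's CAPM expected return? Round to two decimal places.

9.18%

β = Cov(R_i, R_m) / Var(R_m) = 0.01674 / 0.02325 = 0.7200
E(R) = R_f + β × MRP = 5.8% + 0.7200 × 4.7% = 9.18%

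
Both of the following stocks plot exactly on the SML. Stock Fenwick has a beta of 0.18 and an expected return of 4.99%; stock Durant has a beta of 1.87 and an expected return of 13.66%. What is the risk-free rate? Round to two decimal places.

4.07%

Both satisfy E(R) = R_f + β·MRP, so the slope of the SML is
MRP = (13.66% − 4.99%) / (1.87 − 0.18) = 8.67% / 1.69 = 5.1302%
R_f = E(R_Fenwick) − β_Fenwick·MRP = 4.99% − 0.18 × 5.1302% = 4.0666%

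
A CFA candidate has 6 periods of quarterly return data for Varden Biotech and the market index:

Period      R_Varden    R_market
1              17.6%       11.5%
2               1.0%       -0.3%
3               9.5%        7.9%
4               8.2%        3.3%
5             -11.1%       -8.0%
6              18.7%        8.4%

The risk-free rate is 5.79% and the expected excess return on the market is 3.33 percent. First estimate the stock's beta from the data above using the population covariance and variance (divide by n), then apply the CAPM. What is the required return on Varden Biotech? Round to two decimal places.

10.82%

Mean R_i = (17.6 + 1.0 + 9.5 + 8.2 − 11.1 + 18.7) / 6 = 7.3167%
Mean R_m = (11.5 − 0.3 + 7.9 + 3.3 − 8.0 + 8.4) / 6 = 3.8000%
Σ(R_i − R̄_i)(R_m − R̄_m) = 383.2700  ⇒  Cov = 383.2700 / 6 = 63.8783
Σ(R_m − R̄_m)² = 253.5600  ⇒  Var(R_m) = 253.5600 / 6 = 42.2600
β = Cov / Var(R_m) = 63.8783 / 42.2600 = 1.5116
E(R) = R_f + β × MRP = 5.79% + 1.5116 × 3.33% = 10.82%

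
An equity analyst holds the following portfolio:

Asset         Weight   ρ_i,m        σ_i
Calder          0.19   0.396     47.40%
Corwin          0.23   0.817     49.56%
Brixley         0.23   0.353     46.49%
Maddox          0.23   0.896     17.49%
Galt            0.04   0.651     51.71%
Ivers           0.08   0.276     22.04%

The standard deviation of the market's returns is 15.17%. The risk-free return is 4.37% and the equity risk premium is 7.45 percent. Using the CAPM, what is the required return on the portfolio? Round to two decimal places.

15.22%

β_Calder = 0.396 × 47.40% / 15.17% = 1.2373
β_Corwin = 0.817 × 49.56% / 15.17% = 2.6691
β_Brixley = 0.353 × 46.49% / 15.17% = 1.0818
β_Maddox = 0.896 × 17.49% / 15.17% = 1.0330
β_Galt = 0.651 × 51.71% / 15.17% = 2.2191
β_Ivers = 0.276 × 22.04% / 15.17% = 0.4010
β_P = Σ w_i β_i = 0.19×1.2373 + 0.23×2.6691 + 0.23×1.0818 + 0.23×1.0330 + 0.04×2.2191 + 0.08×0.4010 = 1.4562
E(R_P) = R_f + β_P × MRP = 4.37% + 1.4562 × 7.45% = 15.22%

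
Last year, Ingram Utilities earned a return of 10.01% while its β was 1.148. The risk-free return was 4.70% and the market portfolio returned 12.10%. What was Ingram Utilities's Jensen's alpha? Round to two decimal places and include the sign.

-3.19%

Market excess return = 12.10% − 4.70% = 7.40%
CAPM benchmark = R_f + β(R_m − R_f) = 4.70% + 1.148 × 7.40% = 13.19520%
α = actual − benchmark = 10.01% − 13.19520% = -3.19%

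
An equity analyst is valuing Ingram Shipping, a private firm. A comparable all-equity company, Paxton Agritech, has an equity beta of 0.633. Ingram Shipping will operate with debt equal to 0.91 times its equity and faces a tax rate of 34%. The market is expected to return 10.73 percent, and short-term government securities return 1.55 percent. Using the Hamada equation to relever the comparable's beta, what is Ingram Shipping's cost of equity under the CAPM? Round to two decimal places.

β_L = β_U × [1 + (1 − t)(D/E)] = 0.633 × [1 + (1 − 0.34) × 0.91]
    = 0.633 × [1 + 0.66 × 0.91] = 0.633 × 1.6006 = 1.0132
MRP = 10.73% − 1.55% = 9.18%
E(R) = R_f + β_L × MRP = 1.55% + 1.0132 × 9.18% = 10.85%

10.85%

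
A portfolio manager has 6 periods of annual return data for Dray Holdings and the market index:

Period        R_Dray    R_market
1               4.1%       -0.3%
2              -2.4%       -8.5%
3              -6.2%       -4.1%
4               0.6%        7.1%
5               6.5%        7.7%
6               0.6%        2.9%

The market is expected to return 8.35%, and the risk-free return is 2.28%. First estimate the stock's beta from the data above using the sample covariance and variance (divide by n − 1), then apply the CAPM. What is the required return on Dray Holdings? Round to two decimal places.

Mean R_i = (4.1 − 2.4 − 6.2 + 0.6 + 6.5 + 0.6) / 6 = 0.5333%
Mean R_m = (-0.3 − 8.5 − 4.1 + 7.1 + 7.7 + 2.9) / 6 = 0.8000%
Σ(R_i − R̄_i)(R_m − R̄_m) = 98.0800  ⇒  Cov = 98.0800 / 5 = 19.6160
Σ(R_m − R̄_m)² = 203.4200  ⇒  Var(R_m) = 203.4200 / 5 = 40.6840
β = Cov / Var(R_m) = 19.6160 / 40.6840 = 0.4822
MRP = 8.35% − 2.28% = 6.07%
E(R) = R_f + β × MRP = 2.28% + 0.4822 × 6.07% = 5.21%

5.21%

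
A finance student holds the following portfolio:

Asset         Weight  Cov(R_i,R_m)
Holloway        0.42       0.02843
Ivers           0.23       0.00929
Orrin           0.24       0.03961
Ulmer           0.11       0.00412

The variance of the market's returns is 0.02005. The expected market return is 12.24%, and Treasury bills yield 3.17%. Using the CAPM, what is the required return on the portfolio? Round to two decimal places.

14.04%

β_Holloway = 0.02843 / 0.02005 = 1.4180
β_Ivers = 0.00929 / 0.02005 = 0.4633
β_Orrin = 0.03961 / 0.02005 = 1.9756
β_Ulmer = 0.00412 / 0.02005 = 0.2055
β_P = Σ w_i β_i = 0.42×1.4180 + 0.23×0.4633 + 0.24×1.9756 + 0.11×0.2055 = 1.1989
MRP = 12.24% − 3.17% = 9.07%
E(R_P) = R_f + β_P × MRP = 3.17% + 1.1989 × 9.07% = 14.04%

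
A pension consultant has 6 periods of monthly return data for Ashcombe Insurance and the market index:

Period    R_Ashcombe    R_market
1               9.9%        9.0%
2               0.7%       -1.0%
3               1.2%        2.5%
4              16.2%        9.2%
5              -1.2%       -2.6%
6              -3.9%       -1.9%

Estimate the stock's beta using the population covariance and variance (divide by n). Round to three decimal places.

Mean R_i = (9.9 + 0.7 + 1.2 + 16.2 − 1.2 − 3.9) / 6 = 3.8167%
Mean R_m = (9.0 − 1.0 + 2.5 + 9.2 − 2.6 − 1.9) / 6 = 2.5333%
Σ(R_i − R̄_i)(R_m − R̄_m) = 192.9567  ⇒  Cov = 192.9567 / 6 = 32.1595
Σ(R_m − R̄_m)² = 144.7533  ⇒  Var(R_m) = 144.7533 / 6 = 24.1256
β = Cov / Var(R_m) = 32.1595 / 24.1256 = 1.3330

1.333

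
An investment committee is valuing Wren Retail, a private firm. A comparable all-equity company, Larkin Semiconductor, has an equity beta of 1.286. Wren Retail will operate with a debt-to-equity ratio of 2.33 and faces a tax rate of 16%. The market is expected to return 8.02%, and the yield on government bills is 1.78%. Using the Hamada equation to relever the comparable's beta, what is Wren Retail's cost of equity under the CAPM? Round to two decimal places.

25.51%

β_L = β_U × [1 + (1 − t)(D/E)] = 1.286 × [1 + (1 − 0.16) × 2.33]
    = 1.286 × [1 + 0.84 × 2.33] = 1.286 × 2.9572 = 3.8030
MRP = 8.02% − 1.78% = 6.24%
E(R) = R_f + β_L × MRP = 1.78% + 3.8030 × 6.24% = 25.51%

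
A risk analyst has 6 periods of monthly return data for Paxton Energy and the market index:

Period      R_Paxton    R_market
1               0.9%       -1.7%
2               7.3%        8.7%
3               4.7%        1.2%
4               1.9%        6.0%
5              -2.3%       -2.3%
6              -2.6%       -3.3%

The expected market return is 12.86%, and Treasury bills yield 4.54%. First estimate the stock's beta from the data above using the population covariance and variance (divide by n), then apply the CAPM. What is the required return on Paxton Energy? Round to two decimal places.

10.00%

Mean R_i = (0.9 + 7.3 + 4.7 + 1.9 − 2.3 − 2.6) / 6 = 1.6500%
Mean R_m = (-1.7 + 8.7 + 1.2 + 6.0 − 2.3 − 3.3) / 6 = 1.4333%
Σ(R_i − R̄_i)(R_m − R̄_m) = 78.7000  ⇒  Cov = 78.7000 / 6 = 13.1167
Σ(R_m − R̄_m)² = 119.8733  ⇒  Var(R_m) = 119.8733 / 6 = 19.9789
β = Cov / Var(R_m) = 13.1167 / 19.9789 = 0.6565
MRP = 12.86% − 4.54% = 8.32%
E(R) = R_f + β × MRP = 4.54% + 0.6565 × 8.32% = 10.00%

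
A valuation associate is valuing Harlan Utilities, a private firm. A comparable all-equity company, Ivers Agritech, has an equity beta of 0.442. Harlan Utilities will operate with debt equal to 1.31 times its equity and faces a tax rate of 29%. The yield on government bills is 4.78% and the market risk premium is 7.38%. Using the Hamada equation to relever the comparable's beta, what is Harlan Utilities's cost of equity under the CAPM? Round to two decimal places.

11.08%

β_L = β_U × [1 + (1 − t)(D/E)] = 0.442 × [1 + (1 − 0.29) × 1.31]
    = 0.442 × [1 + 0.71 × 1.31] = 0.442 × 1.9301 = 0.8531
E(R) = R_f + β_L × MRP = 4.78% + 0.8531 × 7.38% = 11.08%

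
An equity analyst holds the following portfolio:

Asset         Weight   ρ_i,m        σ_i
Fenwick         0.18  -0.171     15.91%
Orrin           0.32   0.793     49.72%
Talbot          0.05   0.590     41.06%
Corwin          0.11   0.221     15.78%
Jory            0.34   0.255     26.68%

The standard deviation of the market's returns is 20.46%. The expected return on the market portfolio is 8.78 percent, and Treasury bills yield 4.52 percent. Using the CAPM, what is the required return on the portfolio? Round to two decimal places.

β_Fenwick = -0.171 × 15.91% / 20.46% = -0.1330
β_Orrin = 0.793 × 49.72% / 20.46% = 1.9271
β_Talbot = 0.590 × 41.06% / 20.46% = 1.1840
β_Corwin = 0.221 × 15.78% / 20.46% = 0.1704
β_Jory = 0.255 × 26.68% / 20.46% = 0.3325
β_P = Σ w_i β_i = 0.18×-0.1330 + 0.32×1.9271 + 0.05×1.1840 + 0.11×0.1704 + 0.34×0.3325 = 0.7837
MRP = 8.78% − 4.52% = 4.26%
E(R_P) = R_f + β_P × MRP = 4.52% + 0.7837 × 4.26% = 7.86%

7.86%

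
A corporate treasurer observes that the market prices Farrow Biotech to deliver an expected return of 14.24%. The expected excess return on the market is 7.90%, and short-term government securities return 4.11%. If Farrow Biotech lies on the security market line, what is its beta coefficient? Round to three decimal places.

1.282

β = (E(R) − R_f) / MRP = (14.24% − 4.11%) / 7.90% = 10.13% / 7.90% = 1.282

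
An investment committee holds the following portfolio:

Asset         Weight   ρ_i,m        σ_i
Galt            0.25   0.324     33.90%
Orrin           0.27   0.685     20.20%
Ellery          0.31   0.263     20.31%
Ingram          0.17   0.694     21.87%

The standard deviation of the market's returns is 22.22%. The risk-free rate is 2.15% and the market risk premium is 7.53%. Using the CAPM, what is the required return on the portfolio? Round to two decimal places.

β_Galt = 0.324 × 33.90% / 22.22% = 0.4943
β_Orrin = 0.685 × 20.20% / 22.22% = 0.6227
β_Ellery = 0.263 × 20.31% / 22.22% = 0.2404
β_Ingram = 0.694 × 21.87% / 22.22% = 0.6831
β_P = Σ w_i β_i = 0.25×0.4943 + 0.27×0.6227 + 0.31×0.2404 + 0.17×0.6831 = 0.4824
E(R_P) = R_f + β_P × MRP = 2.15% + 0.4824 × 7.53% = 5.78%

5.78%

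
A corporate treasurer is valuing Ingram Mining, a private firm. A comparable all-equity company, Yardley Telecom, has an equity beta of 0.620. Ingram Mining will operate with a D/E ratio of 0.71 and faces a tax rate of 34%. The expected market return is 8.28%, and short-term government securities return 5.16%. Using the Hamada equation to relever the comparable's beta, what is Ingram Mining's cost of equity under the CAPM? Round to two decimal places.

8.00%

β_L = β_U × [1 + (1 − t)(D/E)] = 0.620 × [1 + (1 − 0.34) × 0.71]
    = 0.620 × [1 + 0.66 × 0.71] = 0.620 × 1.4686 = 0.9105
MRP = 8.28% − 5.16% = 3.12%
E(R) = R_f + β_L × MRP = 5.16% + 0.9105 × 3.12% = 8.00%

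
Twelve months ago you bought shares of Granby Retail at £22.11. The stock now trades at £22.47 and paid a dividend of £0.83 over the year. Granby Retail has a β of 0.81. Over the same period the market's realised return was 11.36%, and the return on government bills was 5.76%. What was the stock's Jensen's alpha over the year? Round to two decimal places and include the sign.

-4.91%

Realised HPR = (P1 + D1 − P0) / P0 = (22.47 + 0.83 − 22.11) / 22.11 = 1.19 / 22.11 = 5.3822%
MRP = 11.36% − 5.76% = 5.60%
CAPM required = R_f + β·MRP = 5.76% + 0.81 × 5.60% = 10.2960%
α = realised − required = 5.3822% − 10.2960% = -4.91%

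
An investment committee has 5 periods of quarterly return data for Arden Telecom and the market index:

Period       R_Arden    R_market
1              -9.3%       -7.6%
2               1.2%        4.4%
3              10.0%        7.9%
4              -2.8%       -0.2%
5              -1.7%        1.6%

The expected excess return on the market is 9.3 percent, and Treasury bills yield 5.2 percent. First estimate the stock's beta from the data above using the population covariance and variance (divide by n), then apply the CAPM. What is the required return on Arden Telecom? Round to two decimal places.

Mean R_i = (-9.3 + 1.2 + 10.0 − 2.8 − 1.7) / 5 = -0.5200%
Mean R_m = (-7.6 + 4.4 + 7.9 − 0.2 + 1.6) / 5 = 1.2200%
Σ(R_i − R̄_i)(R_m − R̄_m) = 155.9720  ⇒  Cov = 155.9720 / 5 = 31.1944
Σ(R_m − R̄_m)² = 134.6880  ⇒  Var(R_m) = 134.6880 / 5 = 26.9376
β = Cov / Var(R_m) = 31.1944 / 26.9376 = 1.1580
E(R) = R_f + β × MRP = 5.2% + 1.1580 × 9.3% = 15.97%

15.97%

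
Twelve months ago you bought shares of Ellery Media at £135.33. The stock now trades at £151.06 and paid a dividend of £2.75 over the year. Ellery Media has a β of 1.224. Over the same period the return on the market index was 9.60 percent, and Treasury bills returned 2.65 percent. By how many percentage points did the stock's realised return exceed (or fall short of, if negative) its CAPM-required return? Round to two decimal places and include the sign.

Realised HPR = (P1 + D1 − P0) / P0 = (151.06 + 2.75 − 135.33) / 135.33 = 18.48 / 135.33 = 13.6555%
MRP = 9.60% − 2.65% = 6.95%
CAPM required = R_f + β·MRP = 2.65% + 1.224 × 6.95% = 11.15680%
α = realised − required = 13.6555% − 11.15680% = +2.50%

+2.50%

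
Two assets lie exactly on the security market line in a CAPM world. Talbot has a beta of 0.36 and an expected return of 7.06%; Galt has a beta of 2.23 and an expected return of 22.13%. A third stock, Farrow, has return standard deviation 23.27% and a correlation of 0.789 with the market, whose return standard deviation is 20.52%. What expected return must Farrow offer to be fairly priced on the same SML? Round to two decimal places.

MRP = (22.13% − 7.06%) / (2.23 − 0.36) = 8.0588%
R_f = 7.06% − 0.36 × 8.0588% = 4.1588%
β_Farrow = ρ·σ_i/σ_m = 0.789 × 23.27 / 20.52 = 0.8947
E(R_Farrow) = R_f + β × MRP = 4.1588% + 0.8947 × 8.0588% = 11.37%

11.37%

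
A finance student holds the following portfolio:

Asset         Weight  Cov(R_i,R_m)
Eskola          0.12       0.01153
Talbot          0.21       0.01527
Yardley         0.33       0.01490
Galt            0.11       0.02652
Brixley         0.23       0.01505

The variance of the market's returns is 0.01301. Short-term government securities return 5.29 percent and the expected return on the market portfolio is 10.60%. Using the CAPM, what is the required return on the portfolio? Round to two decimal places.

β_Eskola = 0.01153 / 0.01301 = 0.8862
β_Talbot = 0.01527 / 0.01301 = 1.1737
β_Yardley = 0.01490 / 0.01301 = 1.1453
β_Galt = 0.02652 / 0.01301 = 2.0384
β_Brixley = 0.01505 / 0.01301 = 1.1568
β_P = Σ w_i β_i = 0.12×0.8862 + 0.21×1.1737 + 0.33×1.1453 + 0.11×2.0384 + 0.23×1.1568 = 1.2211
MRP = 10.60% − 5.29% = 5.31%
E(R_P) = R_f + β_P × MRP = 5.29% + 1.2211 × 5.31% = 11.77%

11.77%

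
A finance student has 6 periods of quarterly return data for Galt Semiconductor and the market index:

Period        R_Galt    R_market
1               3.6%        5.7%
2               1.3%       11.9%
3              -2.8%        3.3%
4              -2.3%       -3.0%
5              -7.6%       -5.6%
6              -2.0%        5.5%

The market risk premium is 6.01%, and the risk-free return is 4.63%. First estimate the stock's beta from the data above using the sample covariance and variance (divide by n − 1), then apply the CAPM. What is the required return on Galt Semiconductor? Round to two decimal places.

7.42%

Mean R_i = (3.6 + 1.3 − 2.8 − 2.3 − 7.6 − 2.0) / 6 = -1.6333%
Mean R_m = (5.7 + 11.9 + 3.3 − 3.0 − 5.6 + 5.5) / 6 = 2.9667%
Σ(R_i − R̄_i)(R_m − R̄_m) = 94.2833  ⇒  Cov = 94.2833 / 5 = 18.8567
Σ(R_m − R̄_m)² = 202.7933  ⇒  Var(R_m) = 202.7933 / 5 = 40.5587
β = Cov / Var(R_m) = 18.8567 / 40.5587 = 0.4649
E(R) = R_f + β × MRP = 4.63% + 0.4649 × 6.01% = 7.42%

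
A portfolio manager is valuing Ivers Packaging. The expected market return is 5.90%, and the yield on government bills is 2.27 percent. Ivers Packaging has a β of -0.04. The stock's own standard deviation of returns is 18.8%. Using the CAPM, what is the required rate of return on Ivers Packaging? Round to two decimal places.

Market risk premium = E(R_m) − R_f = 5.90% − 2.27% = 3.63%
E(R) = R_f + β × MRP = 2.27% + -0.04 × 3.63% = 2.12%

2.12%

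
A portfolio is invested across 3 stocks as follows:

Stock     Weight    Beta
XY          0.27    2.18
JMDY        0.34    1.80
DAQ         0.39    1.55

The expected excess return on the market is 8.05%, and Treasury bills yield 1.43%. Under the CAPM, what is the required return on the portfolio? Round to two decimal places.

β_P = Σ w_i β_i = 0.27×2.18 + 0.34×1.80 + 0.39×1.55 = 1.8051
E(R_P) = R_f + β_P × MRP = 1.43% + 1.8051 × 8.05% = 15.96%

15.96%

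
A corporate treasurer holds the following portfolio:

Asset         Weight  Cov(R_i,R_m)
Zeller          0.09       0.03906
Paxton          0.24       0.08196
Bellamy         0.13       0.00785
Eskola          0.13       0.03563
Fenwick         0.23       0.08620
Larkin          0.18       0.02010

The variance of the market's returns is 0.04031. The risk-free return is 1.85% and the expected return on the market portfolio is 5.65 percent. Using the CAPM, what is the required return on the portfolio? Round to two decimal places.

6.78%

β_Zeller = 0.03906 / 0.04031 = 0.9690
β_Paxton = 0.08196 / 0.04031 = 2.0332
β_Bellamy = 0.00785 / 0.04031 = 0.1947
β_Eskola = 0.03563 / 0.04031 = 0.8839
β_Fenwick = 0.08620 / 0.04031 = 2.1384
β_Larkin = 0.02010 / 0.04031 = 0.4986
β_P = Σ w_i β_i = 0.09×0.9690 + 0.24×2.0332 + 0.13×0.1947 + 0.13×0.8839 + 0.23×2.1384 + 0.18×0.4986 = 1.2970
MRP = 5.65% − 1.85% = 3.80%
E(R_P) = R_f + β_P × MRP = 1.85% + 1.2970 × 3.80% = 6.78%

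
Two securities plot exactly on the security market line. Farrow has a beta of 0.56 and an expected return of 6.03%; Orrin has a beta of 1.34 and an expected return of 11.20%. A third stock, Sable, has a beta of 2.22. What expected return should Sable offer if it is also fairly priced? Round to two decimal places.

MRP (SML slope) = (11.20% − 6.03%) / (1.34 − 0.56) = 5.17% / 0.78 = 6.6282%
R_f (intercept) = 6.03% − 0.56 × 6.6282% = 2.3182%
E(R_Sable) = R_f + β × MRP = 2.3182% + 2.22 × 6.6282% = 17.03%

17.03%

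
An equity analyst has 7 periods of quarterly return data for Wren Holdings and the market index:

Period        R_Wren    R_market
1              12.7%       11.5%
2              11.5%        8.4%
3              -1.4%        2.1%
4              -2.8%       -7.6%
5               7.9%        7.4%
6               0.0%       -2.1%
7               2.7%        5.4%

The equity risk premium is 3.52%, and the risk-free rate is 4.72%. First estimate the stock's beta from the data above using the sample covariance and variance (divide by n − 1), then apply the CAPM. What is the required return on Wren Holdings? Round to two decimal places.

7.72%

Mean R_i = (12.7 + 11.5 − 1.4 − 2.8 + 7.9 + 0.0 + 2.7) / 7 = 4.3714%
Mean R_m = (11.5 + 8.4 + 2.1 − 7.6 + 7.4 − 2.1 + 5.4) / 7 = 3.5857%
Σ(R_i − R̄_i)(R_m − R̄_m) = 224.3071  ⇒  Cov = 224.3071 / 6 = 37.3845
Σ(R_m − R̄_m)² = 263.3086  ⇒  Var(R_m) = 263.3086 / 6 = 43.8848
β = Cov / Var(R_m) = 37.3845 / 43.8848 = 0.8519
E(R) = R_f + β × MRP = 4.72% + 0.8519 × 3.52% = 7.72%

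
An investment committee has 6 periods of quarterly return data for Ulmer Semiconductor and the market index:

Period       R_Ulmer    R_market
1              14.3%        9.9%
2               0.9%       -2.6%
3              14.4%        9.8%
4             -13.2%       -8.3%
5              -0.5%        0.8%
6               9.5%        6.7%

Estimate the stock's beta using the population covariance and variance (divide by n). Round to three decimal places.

1.418

Mean R_i = (14.3 + 0.9 + 14.4 − 13.2 − 0.5 + 9.5) / 6 = 4.2333%
Mean R_m = (9.9 − 2.6 + 9.8 − 8.3 + 0.8 + 6.7) / 6 = 2.7167%
Σ(R_i − R̄_i)(R_m − R̄_m) = 384.1567  ⇒  Cov = 384.1567 / 6 = 64.0261
Σ(R_m − R̄_m)² = 270.9483  ⇒  Var(R_m) = 270.9483 / 6 = 45.1581
β = Cov / Var(R_m) = 64.0261 / 45.1581 = 1.4178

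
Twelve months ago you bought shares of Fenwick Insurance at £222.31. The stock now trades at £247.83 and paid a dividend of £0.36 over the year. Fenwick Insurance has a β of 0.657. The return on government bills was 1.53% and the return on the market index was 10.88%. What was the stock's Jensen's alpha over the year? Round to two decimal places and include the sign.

Realised HPR = (P1 + D1 − P0) / P0 = (247.83 + 0.36 − 222.31) / 222.31 = 25.88 / 222.31 = 11.6414%
MRP = 10.88% − 1.53% = 9.35%
CAPM required = R_f + β·MRP = 1.53% + 0.657 × 9.35% = 7.67295%
α = realised − required = 11.6414% − 7.67295% = +3.97%

+3.97%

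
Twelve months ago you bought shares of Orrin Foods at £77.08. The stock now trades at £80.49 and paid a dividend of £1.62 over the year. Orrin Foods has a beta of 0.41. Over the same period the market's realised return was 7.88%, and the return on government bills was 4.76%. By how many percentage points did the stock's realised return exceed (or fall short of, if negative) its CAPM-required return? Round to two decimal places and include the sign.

Realised HPR = (P1 + D1 − P0) / P0 = (80.49 + 1.62 − 77.08) / 77.08 = 5.03 / 77.08 = 6.5257%
MRP = 7.88% − 4.76% = 3.12%
CAPM required = R_f + β·MRP = 4.76% + 0.41 × 3.12% = 6.0392%
α = realised − required = 6.5257% − 6.0392% = +0.49%

+0.49%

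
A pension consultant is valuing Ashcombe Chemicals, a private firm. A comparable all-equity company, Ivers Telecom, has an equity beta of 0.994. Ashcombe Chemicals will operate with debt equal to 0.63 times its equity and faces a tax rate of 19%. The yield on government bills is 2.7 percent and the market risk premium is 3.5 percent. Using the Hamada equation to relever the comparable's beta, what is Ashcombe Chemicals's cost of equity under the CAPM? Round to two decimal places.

7.95%

β_L = β_U × [1 + (1 − t)(D/E)] = 0.994 × [1 + (1 − 0.19) × 0.63]
    = 0.994 × [1 + 0.81 × 0.63] = 0.994 × 1.5103 = 1.5012
E(R) = R_f + β_L × MRP = 2.7% + 1.5012 × 3.5% = 7.95%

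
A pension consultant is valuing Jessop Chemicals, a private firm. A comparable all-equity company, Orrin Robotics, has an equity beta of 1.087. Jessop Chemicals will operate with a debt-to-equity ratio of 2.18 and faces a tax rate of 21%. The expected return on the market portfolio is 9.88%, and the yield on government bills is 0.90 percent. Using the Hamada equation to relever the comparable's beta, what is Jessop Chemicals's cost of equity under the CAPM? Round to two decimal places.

β_L = β_U × [1 + (1 − t)(D/E)] = 1.087 × [1 + (1 − 0.21) × 2.18]
    = 1.087 × [1 + 0.79 × 2.18] = 1.087 × 2.7222 = 2.9590
MRP = 9.88% − 0.90% = 8.98%
E(R) = R_f + β_L × MRP = 0.90% + 2.9590 × 8.98% = 27.47%

27.47%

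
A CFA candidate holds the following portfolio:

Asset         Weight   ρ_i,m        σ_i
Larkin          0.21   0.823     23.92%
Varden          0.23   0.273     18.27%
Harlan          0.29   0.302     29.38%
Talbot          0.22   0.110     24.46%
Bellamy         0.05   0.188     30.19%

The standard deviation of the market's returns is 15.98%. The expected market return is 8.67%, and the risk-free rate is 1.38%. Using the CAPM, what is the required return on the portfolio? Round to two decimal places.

β_Larkin = 0.823 × 23.92% / 15.98% = 1.2319
β_Varden = 0.273 × 18.27% / 15.98% = 0.3121
β_Harlan = 0.302 × 29.38% / 15.98% = 0.5552
β_Talbot = 0.110 × 24.46% / 15.98% = 0.1684
β_Bellamy = 0.188 × 30.19% / 15.98% = 0.3552
β_P = Σ w_i β_i = 0.21×1.2319 + 0.23×0.3121 + 0.29×0.5552 + 0.22×0.1684 + 0.05×0.3552 = 0.5463
MRP = 8.67% − 1.38% = 7.29%
E(R_P) = R_f + β_P × MRP = 1.38% + 0.5463 × 7.29% = 5.36%

5.36%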